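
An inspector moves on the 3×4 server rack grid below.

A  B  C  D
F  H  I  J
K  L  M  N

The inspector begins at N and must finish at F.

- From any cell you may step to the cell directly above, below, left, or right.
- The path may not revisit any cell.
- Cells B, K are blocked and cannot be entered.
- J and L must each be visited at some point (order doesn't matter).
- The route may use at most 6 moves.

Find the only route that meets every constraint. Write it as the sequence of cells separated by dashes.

The budget equals the shortest possible length, so every move has to be on a shortest route through the required cells.
Route from N: up to J, left to I, down to M, left to L, up to H, left to F — 6 moves in all.
Check: all required cells visited; 6 ≤ 6 moves.

N - J - I - M - L - H - F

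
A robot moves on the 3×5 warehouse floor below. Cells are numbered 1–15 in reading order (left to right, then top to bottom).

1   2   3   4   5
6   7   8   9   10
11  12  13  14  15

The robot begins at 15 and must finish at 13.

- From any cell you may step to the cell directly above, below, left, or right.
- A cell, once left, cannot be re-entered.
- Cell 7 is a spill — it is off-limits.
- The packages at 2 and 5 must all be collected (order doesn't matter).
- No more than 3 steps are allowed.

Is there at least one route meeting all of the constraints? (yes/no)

no

Even ignoring the no-revisit rule, getting from 15 to 13, taking the cheapest ordering 15 → 5 → 2 → 13 needs at least 2 + 3 + 3 = 8 moves (Manhattan distance per leg), which exceeds the 3-move limit.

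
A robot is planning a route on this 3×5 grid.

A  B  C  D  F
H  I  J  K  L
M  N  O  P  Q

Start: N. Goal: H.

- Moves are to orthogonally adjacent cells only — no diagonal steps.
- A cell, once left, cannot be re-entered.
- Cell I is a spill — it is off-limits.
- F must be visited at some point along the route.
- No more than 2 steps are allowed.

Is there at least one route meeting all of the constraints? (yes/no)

Even ignoring the no-revisit rule, getting from N to H via F needs at least 5 + 5 = 10 moves (Manhattan distance per leg), which exceeds the 2-move limit.

no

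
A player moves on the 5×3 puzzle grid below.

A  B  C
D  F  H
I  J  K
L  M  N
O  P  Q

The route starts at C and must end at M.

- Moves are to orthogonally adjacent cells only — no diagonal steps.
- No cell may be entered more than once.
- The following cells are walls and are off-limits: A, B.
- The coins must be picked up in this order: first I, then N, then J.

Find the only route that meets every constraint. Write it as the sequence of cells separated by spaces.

C H F D I L O P Q N K J M

The waypoints must appear in the order I, N, J, with no cell reused.
Route from C: down 1 to H, left 2 to D, down 3 to O, right 2 to Q, up 2 to K, left 1 to J, down 1 to M — 12 moves in all.
Check: order respected (I at step 4, N at step 9, J at step 11).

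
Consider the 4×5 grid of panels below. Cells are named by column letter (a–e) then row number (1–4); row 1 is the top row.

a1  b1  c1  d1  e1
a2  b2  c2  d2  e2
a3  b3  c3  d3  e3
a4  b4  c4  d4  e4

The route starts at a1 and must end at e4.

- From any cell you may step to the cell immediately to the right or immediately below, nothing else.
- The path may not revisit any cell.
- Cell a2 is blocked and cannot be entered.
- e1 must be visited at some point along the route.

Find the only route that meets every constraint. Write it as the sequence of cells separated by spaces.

a1 b1 c1 d1 e1 e2 e3 e4

Moves only go right or down, so the column and row indices never decrease.
Route from a1: 4× right (reaching e1), 3× down (reaching e4) — 7 moves in all.
Check: all required cells visited.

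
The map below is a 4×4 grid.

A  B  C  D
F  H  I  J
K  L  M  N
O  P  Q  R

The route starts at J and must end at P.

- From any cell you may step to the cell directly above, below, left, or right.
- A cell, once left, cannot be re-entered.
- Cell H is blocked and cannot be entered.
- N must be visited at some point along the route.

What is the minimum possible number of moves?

4

Any route passes through N somewhere between J and P. Summing Manhattan distances along the two legs (J → N → P) gives a lower bound of 1 + 3 = 4 moves.
A route of 4 moves achieves this: J → N → R → Q → P.
Since 4 matches the lower bound, it is optimal.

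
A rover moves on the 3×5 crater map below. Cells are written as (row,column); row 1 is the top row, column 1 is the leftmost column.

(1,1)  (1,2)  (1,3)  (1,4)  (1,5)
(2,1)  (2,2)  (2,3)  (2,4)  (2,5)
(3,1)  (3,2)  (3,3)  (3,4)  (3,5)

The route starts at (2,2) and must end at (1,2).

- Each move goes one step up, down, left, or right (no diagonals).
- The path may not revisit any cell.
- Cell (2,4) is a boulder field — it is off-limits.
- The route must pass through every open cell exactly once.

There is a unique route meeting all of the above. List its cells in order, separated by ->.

Need to visit all 14 open cells exactly once, starting at (2,2) and ending at (1,2).
Cell (1,5) has only two open neighbours ((2,5) and (1,4)), so the path must pass straight through it: one of those is the cell it's entered from and the other is where it exits.
Route from (2,2): right 1 to (2,3), up 1 to (1,3), right 2 to (1,5), down 2 to (3,5), left 4 to (3,1), up 2 to (1,1), right 1 to (1,2) — 13 moves in all.
Check: all 14 open cells covered.

(2,2) -> (2,3) -> (1,3) -> (1,4) -> (1,5) -> (2,5) -> (3,5) -> (3,4) -> (3,3) -> (3,2) -> (3,1) -> (2,1) -> (1,1) -> (1,2)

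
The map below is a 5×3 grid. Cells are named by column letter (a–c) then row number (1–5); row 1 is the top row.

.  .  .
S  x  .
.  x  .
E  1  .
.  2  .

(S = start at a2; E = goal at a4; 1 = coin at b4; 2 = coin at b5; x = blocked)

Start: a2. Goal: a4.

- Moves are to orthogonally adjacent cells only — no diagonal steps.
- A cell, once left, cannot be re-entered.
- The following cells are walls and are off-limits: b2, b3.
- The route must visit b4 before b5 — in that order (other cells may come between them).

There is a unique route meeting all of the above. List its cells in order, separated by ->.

a2 -> a1 -> b1 -> c1 -> c2 -> c3 -> c4 -> b4 -> b5 -> a5 -> a4

The waypoints must appear in the order b4, b5, with no cell reused.
Route from a2: up to a1, 2× right (reaching c1), 3× down (reaching c4), left to b4, down to b5, left to a5, up to a4 — 10 moves in all.
Check: order respected (1 at step 7, 2 at step 8).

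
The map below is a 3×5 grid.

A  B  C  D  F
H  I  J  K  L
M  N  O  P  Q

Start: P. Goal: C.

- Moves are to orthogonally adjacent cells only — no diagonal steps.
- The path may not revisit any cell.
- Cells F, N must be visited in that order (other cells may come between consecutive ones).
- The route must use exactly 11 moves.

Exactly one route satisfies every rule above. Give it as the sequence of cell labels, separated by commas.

P, Q, L, F, D, K, J, O, N, I, B, C

The waypoints must appear in the order F, N, with no cell reused.
Route from P: right to Q, 2× up (reaching F), left to D, down to K, left to J, down to O, left to N, 2× up (reaching B), right to C — 11 moves in all.
Check: order respected (F at step 3, N at step 8); 11 moves as required.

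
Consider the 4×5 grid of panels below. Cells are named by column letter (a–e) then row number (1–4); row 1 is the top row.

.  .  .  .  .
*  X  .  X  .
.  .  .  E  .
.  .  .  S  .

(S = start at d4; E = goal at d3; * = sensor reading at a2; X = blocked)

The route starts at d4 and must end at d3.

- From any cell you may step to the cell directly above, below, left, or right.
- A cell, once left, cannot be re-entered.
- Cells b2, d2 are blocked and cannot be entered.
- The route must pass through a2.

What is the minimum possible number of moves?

Any route passes through a2 somewhere between d4 and d3. Summing Manhattan distances along the two legs (d4 → a2 → d3) gives a lower bound of 5 + 4 = 9 moves.
The shortest route satisfying every rule uses 11 moves: d4 → c4 → b4 → b3 → a3 → a2 → a1 → b1 → c1 → c2 → c3 → d3.
The no-revisit rule (legs can't share cells) pushes the minimum above the 9-move bound; an exhaustive check rules out every length from 9 to 10, leaving 11 as the minimum.

11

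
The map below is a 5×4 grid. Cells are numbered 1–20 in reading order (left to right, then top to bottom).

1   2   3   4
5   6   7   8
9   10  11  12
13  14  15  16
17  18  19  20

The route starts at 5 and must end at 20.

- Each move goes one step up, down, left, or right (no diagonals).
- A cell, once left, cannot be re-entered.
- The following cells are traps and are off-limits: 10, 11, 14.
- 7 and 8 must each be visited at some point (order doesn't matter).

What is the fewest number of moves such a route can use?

Any route passes through 7 and 8 in some order between 5 and 20. Summing Manhattan distances along each leg and taking the cheapest ordering (5 → 7 → 8 → 20) gives a lower bound of 2 + 1 + 3 = 6 moves.
A route of 6 moves achieves this: 5 → 6 → 7 → 8 → 12 → 16 → 20.
Since 6 matches the lower bound, it is optimal.

6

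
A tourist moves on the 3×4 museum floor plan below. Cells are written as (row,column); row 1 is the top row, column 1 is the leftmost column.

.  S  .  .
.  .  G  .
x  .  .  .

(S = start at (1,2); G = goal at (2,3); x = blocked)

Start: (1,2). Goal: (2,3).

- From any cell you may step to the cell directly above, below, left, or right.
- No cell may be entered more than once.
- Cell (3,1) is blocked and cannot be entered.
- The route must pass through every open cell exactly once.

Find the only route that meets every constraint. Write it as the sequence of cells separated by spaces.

(1,2) (1,1) (2,1) (2,2) (3,2) (3,3) (3,4) (2,4) (1,4) (1,3) (2,3)

Need to visit all 11 open cells exactly once, starting at (1,2) and ending at (2,3).
Cell (2,1) has only two open neighbours ((1,1) and (2,2)), so the path must pass straight through it: one of those is the cell it's entered from and the other is where it exits.
Route from (1,2): left to (1,1), down to (2,1), right to (2,2), down to (3,2), 2× right (reaching (3,4)), 2× up (reaching (1,4)), left to (1,3), down to (2,3) — 10 moves in all.
Check: all 11 open cells covered.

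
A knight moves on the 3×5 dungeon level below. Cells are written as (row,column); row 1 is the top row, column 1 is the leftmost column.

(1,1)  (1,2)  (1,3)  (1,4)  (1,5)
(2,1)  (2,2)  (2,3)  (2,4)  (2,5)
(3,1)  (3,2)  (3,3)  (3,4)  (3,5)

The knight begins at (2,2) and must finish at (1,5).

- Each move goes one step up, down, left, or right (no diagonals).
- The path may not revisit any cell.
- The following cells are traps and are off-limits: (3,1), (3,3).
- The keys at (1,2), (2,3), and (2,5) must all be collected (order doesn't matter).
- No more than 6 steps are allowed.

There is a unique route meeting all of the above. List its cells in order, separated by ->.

The 6-move cap with required stops at (1,2), (2,3), (2,5) leaves no slack for detours.
Route from (2,2): up 1 to (1,2), right 1 to (1,3), down 1 to (2,3), right 2 to (2,5), up 1 to (1,5) — 6 moves in all.
Check: all required cells visited; 6 ≤ 6 moves.

(2,2) -> (1,2) -> (1,3) -> (2,3) -> (2,4) -> (2,5) -> (1,5)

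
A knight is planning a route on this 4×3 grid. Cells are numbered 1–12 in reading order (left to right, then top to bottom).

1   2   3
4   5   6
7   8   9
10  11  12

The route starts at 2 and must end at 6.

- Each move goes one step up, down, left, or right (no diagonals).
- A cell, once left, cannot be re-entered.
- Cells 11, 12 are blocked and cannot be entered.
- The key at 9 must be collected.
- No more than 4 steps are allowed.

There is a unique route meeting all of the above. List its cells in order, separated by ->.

2 -> 5 -> 8 -> 9 -> 6

Any route must reach 9 and still end at 6 within 4 moves, so the order of the required stops is forced.
Route from 2: down 2 to 8, right 1 to 9, up 1 to 6 — 4 moves in all.
Check: all required cells visited; 4 ≤ 4 moves.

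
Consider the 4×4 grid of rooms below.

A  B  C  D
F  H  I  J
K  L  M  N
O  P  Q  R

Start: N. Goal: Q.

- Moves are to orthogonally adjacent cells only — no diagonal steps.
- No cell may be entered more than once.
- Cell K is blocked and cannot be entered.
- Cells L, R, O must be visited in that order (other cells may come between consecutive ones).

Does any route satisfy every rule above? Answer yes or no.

no

O must be visited but has only one open neighbour (P), and it is neither the start nor the goal — the route would have to enter and leave through P, re-entering it.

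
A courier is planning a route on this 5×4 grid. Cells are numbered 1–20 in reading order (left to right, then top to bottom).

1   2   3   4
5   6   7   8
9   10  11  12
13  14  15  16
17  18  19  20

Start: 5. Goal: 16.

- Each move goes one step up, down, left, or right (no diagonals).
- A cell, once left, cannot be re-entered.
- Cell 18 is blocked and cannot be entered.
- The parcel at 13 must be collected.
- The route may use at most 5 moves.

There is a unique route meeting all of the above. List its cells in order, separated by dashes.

5 - 9 - 13 - 14 - 15 - 16

The budget equals the shortest possible length, so every move has to be on a shortest route through the required cells.
Route from 5: 2× down (reaching 13), 3× right (reaching 16) — 5 moves in all.
Check: all required cells visited; 5 ≤ 5 moves.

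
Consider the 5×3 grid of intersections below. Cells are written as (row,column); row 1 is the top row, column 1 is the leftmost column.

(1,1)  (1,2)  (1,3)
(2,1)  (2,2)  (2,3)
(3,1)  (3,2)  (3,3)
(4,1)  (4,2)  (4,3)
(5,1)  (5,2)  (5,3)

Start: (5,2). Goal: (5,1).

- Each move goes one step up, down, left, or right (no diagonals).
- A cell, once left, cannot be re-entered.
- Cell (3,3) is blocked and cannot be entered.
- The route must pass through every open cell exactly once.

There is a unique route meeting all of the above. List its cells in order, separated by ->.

(5,2) -> (5,3) -> (4,3) -> (4,2) -> (3,2) -> (2,2) -> (2,3) -> (1,3) -> (1,2) -> (1,1) -> (2,1) -> (3,1) -> (4,1) -> (5,1)

Need to visit all 14 open cells exactly once, starting at (5,2) and ending at (5,1).
Cell (4,3) has only two open neighbours ((5,3) and (4,2)), so the path must pass straight through it: one of those is the cell it's entered from and the other is where it exits.
Route from (5,2): right to (5,3), up to (4,3), left to (4,2), 2× up (reaching (2,2)), right to (2,3), up to (1,3), 2× left (reaching (1,1)), 4× down (reaching (5,1)) — 13 moves in all.
Check: all 14 open cells covered.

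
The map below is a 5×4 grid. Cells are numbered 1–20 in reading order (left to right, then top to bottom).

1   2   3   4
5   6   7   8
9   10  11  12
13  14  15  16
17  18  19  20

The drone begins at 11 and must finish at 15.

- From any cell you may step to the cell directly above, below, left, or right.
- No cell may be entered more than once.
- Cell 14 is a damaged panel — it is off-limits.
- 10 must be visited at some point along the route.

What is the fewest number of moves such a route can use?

Any route passes through 10 somewhere between 11 and 15. Summing Manhattan distances along the two legs (11 → 10 → 15) gives a lower bound of 1 + 2 = 3 moves.
The shortest route satisfying every rule uses 7 moves: 11 → 10 → 6 → 7 → 8 → 12 → 16 → 15.
The no-revisit rule (legs can't share cells) pushes the minimum above the 3-move bound; an exhaustive check rules out every length from 3 to 6 (on a 4-connected grid the length of any start-to-goal walk has the same parity as the Manhattan bound, so only lengths 3, 5, 7, … need checking), leaving 7 as the minimum.

7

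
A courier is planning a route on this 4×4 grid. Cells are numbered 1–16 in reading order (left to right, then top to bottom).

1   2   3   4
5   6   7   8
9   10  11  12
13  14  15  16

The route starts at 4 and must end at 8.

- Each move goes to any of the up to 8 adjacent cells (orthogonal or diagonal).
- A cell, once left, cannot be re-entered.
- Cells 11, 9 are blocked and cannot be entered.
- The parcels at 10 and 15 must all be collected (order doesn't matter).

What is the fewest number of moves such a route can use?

5

Any route passes through 10 and 15 in some order between 4 and 8. Summing Chebyshev distances along each leg and taking the cheapest ordering (4 → 10 → 15 → 8) gives a lower bound of 2 + 1 + 2 = 5 moves.
A route of 5 moves achieves this: 4 → 7 → 10 → 15 → 12 → 8.
Since 5 matches the lower bound, it is optimal.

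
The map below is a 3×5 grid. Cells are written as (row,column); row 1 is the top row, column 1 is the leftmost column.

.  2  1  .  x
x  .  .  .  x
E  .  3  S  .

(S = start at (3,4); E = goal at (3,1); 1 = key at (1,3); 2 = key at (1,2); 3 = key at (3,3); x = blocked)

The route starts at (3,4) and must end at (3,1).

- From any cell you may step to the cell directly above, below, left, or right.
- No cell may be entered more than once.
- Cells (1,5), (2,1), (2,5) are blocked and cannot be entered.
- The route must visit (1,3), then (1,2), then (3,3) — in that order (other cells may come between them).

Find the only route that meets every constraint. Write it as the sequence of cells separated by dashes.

The waypoints must appear in the order (1,3), (1,2), (3,3), with no cell reused.
Route from (3,4): up 2 to (1,4), left 2 to (1,2), down 1 to (2,2), right 1 to (2,3), down 1 to (3,3), left 2 to (3,1) — 9 moves in all.
Check: order respected (1 at step 3, 2 at step 4, 3 at step 7).

(3,4) - (2,4) - (1,4) - (1,3) - (1,2) - (2,2) - (2,3) - (3,3) - (3,2) - (3,1)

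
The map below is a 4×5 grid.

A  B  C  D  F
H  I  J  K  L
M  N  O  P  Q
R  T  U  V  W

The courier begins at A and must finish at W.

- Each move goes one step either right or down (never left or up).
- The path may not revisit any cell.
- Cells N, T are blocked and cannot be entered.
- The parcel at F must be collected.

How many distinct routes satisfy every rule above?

1

A right/down-only route from A to W makes exactly 3 down-moves and 4 right-moves in some order.
With no other constraints that would be C(7,3) = 35 routes.
Split at F and multiply the segment counts (each segment already excludes blocked cells): A→F: 1; F→W: 1; product = 1.
That gives 1 route.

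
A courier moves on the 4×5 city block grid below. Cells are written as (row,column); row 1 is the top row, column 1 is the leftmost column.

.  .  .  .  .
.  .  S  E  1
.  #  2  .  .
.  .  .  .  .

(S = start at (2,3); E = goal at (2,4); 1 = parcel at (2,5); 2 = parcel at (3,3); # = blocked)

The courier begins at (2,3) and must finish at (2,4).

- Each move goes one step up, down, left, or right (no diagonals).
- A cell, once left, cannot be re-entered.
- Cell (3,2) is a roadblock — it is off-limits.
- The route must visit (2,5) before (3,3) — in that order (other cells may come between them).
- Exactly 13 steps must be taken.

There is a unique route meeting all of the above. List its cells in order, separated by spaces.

The waypoints must appear in the order (2,5), (3,3), with no cell reused.
Route from (2,3): left to (2,2), up to (1,2), 3× right (reaching (1,5)), 3× down (reaching (4,5)), 2× left (reaching (4,3)), up to (3,3), right to (3,4), up to (2,4) — 13 moves in all.
Check: order respected (1 at step 6, 2 at step 11); 13 moves as required.

(2,3) (2,2) (1,2) (1,3) (1,4) (1,5) (2,5) (3,5) (4,5) (4,4) (4,3) (3,3) (3,4) (2,4)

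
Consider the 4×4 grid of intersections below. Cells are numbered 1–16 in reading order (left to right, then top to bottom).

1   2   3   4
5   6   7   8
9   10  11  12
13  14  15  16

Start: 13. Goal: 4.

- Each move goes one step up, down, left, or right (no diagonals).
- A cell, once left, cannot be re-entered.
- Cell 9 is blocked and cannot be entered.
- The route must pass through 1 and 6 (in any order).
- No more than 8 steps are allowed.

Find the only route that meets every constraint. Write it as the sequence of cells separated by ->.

13 -> 14 -> 10 -> 6 -> 5 -> 1 -> 2 -> 3 -> 4

Any route must reach 1 and 6 and still end at 4 within 8 moves, so the order of the required stops is forced.
Route from 13: right to 14, 2× up (reaching 6), left to 5, up to 1, 3× right (reaching 4) — 8 moves in all.
Check: all required cells visited; 8 ≤ 8 moves.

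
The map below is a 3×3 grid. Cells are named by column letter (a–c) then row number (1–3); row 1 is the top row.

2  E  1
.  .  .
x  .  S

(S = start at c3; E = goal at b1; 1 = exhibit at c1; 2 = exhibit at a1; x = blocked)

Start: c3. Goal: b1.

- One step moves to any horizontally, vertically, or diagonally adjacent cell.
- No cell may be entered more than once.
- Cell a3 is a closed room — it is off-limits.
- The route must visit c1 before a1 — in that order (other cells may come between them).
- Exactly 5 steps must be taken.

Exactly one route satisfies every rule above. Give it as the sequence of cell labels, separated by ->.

c3 -> c2 -> c1 -> b2 -> a1 -> b1

The waypoints must appear in the order c1, a1, with no cell reused.
Route from c3: up 2 to c1, down-left 1 to b2, up-left 1 to a1, right 1 to b1 — 5 moves in all.
Check: order respected (1 at step 2, 2 at step 4); 5 moves as required.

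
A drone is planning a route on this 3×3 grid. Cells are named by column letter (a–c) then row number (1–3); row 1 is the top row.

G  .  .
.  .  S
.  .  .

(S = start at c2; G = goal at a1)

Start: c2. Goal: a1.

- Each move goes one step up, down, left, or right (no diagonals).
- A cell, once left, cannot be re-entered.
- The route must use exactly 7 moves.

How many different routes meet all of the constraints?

2

Need simple routes of exactly 7 moves from c2 to a1 (Manhattan distance 3, so 2 moves are spent on a detour and 2 undoing it).
Enumerating: c2 c1 b1 b2 b3 a3 a2 a1 | c2 c3 b3 a3 a2 b2 b1 a1.
That gives 2 routes.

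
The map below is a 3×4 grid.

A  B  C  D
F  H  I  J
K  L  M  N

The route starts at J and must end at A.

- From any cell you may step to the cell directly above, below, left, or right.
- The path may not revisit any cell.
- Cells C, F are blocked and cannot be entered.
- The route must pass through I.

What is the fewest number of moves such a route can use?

Any route passes through I somewhere between J and A. Summing Manhattan distances along the two legs (J → I → A) gives a lower bound of 1 + 3 = 4 moves.
A route of 4 moves achieves this: J → I → H → B → A.
Since 4 matches the lower bound, it is optimal.

4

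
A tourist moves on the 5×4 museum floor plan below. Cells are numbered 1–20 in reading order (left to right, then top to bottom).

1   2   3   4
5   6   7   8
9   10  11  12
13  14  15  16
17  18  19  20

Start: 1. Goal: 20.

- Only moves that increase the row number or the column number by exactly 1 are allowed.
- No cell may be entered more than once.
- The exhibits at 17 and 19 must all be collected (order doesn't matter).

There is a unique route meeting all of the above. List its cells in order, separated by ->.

1 -> 5 -> 9 -> 13 -> 17 -> 18 -> 19 -> 20

Moves only go right or down, so the column and row indices never decrease.
Route from 1: down 4 to 17, right 3 to 20 — 7 moves in all.
Check: all required cells visited.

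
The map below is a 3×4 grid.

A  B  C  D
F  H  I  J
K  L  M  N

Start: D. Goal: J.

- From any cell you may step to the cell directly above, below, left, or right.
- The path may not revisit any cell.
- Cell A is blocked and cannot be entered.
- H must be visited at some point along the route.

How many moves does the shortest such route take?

Any route passes through H somewhere between D and J. Summing Manhattan distances along the two legs (D → H → J) gives a lower bound of 3 + 2 = 5 moves.
A route of 5 moves achieves this: D → C → B → H → I → J.
Since 5 matches the lower bound, it is optimal.

5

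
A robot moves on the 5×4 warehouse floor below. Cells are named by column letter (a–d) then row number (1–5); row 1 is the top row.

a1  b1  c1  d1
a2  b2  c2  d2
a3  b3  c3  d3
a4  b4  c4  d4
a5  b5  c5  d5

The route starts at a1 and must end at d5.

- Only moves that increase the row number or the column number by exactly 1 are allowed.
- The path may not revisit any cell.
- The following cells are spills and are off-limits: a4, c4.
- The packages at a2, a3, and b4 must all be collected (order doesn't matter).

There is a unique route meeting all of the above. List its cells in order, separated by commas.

a1, a2, a3, b3, b4, b5, c5, d5

Moves only go right or down, so the column and row indices never decrease.
Route from a1: 2× down (reaching a3), right to b3, 2× down (reaching b5), 2× right (reaching d5) — 7 moves in all.
Check: all required cells visited.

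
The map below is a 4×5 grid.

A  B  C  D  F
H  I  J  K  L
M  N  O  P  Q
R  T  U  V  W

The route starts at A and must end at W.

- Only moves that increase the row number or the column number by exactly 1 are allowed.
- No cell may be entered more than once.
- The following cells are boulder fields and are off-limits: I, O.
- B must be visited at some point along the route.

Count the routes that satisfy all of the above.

7

A right/down-only route from A to W makes exactly 3 down-moves and 4 right-moves in some order.
With no other constraints that would be C(7,3) = 35 routes.
Split at B and multiply the segment counts (each segment already excludes blocked cells): A→B: 1; B→W: 7; product = 7.
That gives 7 routes.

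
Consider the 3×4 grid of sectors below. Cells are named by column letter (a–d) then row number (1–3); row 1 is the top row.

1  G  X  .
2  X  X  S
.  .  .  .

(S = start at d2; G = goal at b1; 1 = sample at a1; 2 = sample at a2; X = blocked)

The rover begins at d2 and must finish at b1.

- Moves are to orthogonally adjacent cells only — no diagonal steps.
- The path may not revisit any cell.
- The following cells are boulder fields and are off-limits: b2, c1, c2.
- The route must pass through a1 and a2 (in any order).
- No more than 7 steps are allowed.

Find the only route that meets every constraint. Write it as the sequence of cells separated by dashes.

d2 - d3 - c3 - b3 - a3 - a2 - a1 - b1

Any route must reach a1 and a2 and still end at b1 within 7 moves, so the order of the required stops is forced.
Route from d2: down 1 to d3, left 3 to a3, up 2 to a1, right 1 to b1 — 7 moves in all.
Check: all required cells visited; 7 ≤ 7 moves.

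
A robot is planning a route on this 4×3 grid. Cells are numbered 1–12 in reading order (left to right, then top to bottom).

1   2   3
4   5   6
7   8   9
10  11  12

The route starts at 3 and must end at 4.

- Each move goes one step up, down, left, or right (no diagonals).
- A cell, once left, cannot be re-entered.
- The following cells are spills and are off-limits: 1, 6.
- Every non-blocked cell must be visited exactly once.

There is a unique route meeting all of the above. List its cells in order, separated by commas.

Need to visit all 10 open cells exactly once, starting at 3 and ending at 4.
Cell 9 has only two open neighbours (12 and 8), so the path must pass straight through it: one of those is the cell it's entered from and the other is where it exits.
Route from 3: left to 2, 2× down (reaching 8), right to 9, down to 12, 2× left (reaching 10), 2× up (reaching 4) — 9 moves in all.
Check: all 10 open cells covered.

3, 2, 5, 8, 9, 12, 11, 10, 7, 4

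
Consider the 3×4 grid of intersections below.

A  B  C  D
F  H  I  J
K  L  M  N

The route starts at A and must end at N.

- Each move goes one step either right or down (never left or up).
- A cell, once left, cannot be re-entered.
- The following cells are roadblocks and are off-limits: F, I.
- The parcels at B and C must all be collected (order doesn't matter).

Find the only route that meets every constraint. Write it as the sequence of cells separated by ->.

Moves only go right or down, so the column and row indices never decrease.
Route from A: 3× right (reaching D), 2× down (reaching N) — 5 moves in all.
Check: all required cells visited.

A -> B -> C -> D -> J -> N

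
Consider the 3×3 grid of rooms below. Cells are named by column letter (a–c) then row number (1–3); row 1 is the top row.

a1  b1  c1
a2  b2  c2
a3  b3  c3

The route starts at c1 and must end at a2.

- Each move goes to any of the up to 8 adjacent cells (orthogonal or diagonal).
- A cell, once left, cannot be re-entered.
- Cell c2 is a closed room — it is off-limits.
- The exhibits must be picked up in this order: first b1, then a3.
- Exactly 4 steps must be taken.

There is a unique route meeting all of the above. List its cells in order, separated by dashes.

The waypoints must appear in the order b1, a3, with no cell reused.
Route from c1: left 1 to b1, down 1 to b2, down-left 1 to a3, up 1 to a2 — 4 moves in all.
Check: order respected (b1 at step 1, a3 at step 3); 4 moves as required.

c1 - b1 - b2 - a3 - a2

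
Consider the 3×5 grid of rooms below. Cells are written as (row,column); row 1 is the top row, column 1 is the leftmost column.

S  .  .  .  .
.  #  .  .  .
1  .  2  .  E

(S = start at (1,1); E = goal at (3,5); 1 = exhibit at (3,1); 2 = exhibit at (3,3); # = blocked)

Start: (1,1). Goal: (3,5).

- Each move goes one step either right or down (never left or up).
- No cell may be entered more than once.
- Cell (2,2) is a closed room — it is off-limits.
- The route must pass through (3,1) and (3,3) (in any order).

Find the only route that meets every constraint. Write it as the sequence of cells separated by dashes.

Moves only go right or down, so the column and row indices never decrease.
Route from (1,1): 2× down (reaching (3,1)), 4× right (reaching (3,5)) — 6 moves in all.
Check: all required cells visited.

(1,1) - (2,1) - (3,1) - (3,2) - (3,3) - (3,4) - (3,5)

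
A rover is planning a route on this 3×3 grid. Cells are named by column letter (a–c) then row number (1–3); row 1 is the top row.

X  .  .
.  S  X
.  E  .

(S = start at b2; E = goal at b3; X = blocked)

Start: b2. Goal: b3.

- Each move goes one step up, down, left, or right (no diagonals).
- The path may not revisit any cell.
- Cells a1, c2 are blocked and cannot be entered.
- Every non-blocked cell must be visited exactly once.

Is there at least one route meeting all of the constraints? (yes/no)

Cell c1 has only one open neighbour but is neither the start nor the goal, so a Hamiltonian route would have to both enter and leave it through the same neighbour — impossible without revisiting.

no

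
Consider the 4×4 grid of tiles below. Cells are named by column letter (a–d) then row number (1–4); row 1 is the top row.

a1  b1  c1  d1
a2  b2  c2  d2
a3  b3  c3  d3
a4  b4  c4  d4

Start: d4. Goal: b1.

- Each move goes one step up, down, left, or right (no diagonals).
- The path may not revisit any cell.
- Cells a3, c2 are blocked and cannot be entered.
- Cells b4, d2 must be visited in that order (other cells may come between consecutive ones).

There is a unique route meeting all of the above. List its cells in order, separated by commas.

d4, c4, b4, b3, c3, d3, d2, d1, c1, b1

The waypoints must appear in the order b4, d2, with no cell reused.
Route from d4: left 2 to b4, up 1 to b3, right 2 to d3, up 2 to d1, left 2 to b1 — 9 moves in all.
Check: order respected (b4 at step 2, d2 at step 6).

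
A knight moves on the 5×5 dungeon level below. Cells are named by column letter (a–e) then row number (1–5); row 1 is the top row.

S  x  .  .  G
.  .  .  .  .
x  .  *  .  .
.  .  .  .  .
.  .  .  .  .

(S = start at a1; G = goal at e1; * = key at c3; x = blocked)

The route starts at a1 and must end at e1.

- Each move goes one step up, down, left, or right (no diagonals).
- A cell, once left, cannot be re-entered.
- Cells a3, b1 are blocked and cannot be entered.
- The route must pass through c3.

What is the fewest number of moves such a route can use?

Any route passes through c3 somewhere between a1 and e1. Summing Manhattan distances along the two legs (a1 → c3 → e1) gives a lower bound of 4 + 4 = 8 moves.
A route of 8 moves achieves this: a1 → a2 → b2 → b3 → c3 → c2 → c1 → d1 → e1.
Since 8 matches the lower bound, it is optimal.

8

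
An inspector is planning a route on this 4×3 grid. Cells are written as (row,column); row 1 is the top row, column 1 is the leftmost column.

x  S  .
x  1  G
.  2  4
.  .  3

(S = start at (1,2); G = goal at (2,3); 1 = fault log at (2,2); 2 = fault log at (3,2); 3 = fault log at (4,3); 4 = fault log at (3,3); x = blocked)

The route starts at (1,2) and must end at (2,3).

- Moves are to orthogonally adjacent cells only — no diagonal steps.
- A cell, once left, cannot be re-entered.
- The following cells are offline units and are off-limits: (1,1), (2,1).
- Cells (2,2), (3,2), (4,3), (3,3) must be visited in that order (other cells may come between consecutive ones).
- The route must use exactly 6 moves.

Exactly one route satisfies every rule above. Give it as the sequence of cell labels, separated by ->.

(1,2) -> (2,2) -> (3,2) -> (4,2) -> (4,3) -> (3,3) -> (2,3)

The waypoints must appear in the order (2,2), (3,2), (4,3), (3,3), with no cell reused.
Route from (1,2): 3× down (reaching (4,2)), right to (4,3), 2× up (reaching (2,3)) — 6 moves in all.
Check: order respected (1 at step 1, 2 at step 2, 3 at step 4, 4 at step 5); 6 moves as required.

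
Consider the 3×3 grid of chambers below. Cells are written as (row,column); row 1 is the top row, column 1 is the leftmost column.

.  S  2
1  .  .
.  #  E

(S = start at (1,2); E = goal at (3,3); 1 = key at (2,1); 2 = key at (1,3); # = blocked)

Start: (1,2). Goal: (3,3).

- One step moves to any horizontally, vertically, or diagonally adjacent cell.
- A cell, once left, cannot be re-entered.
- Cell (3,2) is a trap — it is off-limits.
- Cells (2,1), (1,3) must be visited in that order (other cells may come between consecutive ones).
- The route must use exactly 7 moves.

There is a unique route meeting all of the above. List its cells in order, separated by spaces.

The waypoints must appear in the order (2,1), (1,3), with no cell reused.
Route from (1,2): left to (1,1), 2× down (reaching (3,1)), 2× up-right (reaching (1,3)), 2× down (reaching (3,3)) — 7 moves in all.
Check: order respected (1 at step 2, 2 at step 5); 7 moves as required.

(1,2) (1,1) (2,1) (3,1) (2,2) (1,3) (2,3) (3,3)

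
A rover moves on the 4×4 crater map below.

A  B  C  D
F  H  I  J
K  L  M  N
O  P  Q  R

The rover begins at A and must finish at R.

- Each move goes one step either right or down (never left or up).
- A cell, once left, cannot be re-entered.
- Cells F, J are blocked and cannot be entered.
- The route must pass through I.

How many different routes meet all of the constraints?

A right/down-only route from A to R makes exactly 3 down-moves and 3 right-moves in some order.
With no other constraints that would be C(6,3) = 20 routes.
Split at I and multiply the segment counts (each segment already excludes blocked cells): A→I: 2; I→R: 2; product = 4.
That gives 4 routes.

4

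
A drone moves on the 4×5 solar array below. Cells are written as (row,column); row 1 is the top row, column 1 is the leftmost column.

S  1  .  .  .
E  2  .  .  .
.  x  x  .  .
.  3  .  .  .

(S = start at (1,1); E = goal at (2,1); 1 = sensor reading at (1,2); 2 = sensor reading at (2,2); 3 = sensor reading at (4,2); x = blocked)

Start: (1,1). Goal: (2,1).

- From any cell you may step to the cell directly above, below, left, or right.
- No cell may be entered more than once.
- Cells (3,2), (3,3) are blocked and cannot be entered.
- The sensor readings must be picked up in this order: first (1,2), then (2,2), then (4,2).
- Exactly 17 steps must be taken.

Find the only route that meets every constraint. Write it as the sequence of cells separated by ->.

The waypoints must appear in the order (1,2), (2,2), (4,2), with no cell reused.
Route from (1,1): right 1 to (1,2), down 1 to (2,2), right 1 to (2,3), up 1 to (1,3), right 2 to (1,5), down 1 to (2,5), left 1 to (2,4), down 1 to (3,4), right 1 to (3,5), down 1 to (4,5), left 4 to (4,1), up 2 to (2,1) — 17 moves in all.
Check: order respected (1 at step 1, 2 at step 2, 3 at step 14); 17 moves as required.

(1,1) -> (1,2) -> (2,2) -> (2,3) -> (1,3) -> (1,4) -> (1,5) -> (2,5) -> (2,4) -> (3,4) -> (3,5) -> (4,5) -> (4,4) -> (4,3) -> (4,2) -> (4,1) -> (3,1) -> (2,1)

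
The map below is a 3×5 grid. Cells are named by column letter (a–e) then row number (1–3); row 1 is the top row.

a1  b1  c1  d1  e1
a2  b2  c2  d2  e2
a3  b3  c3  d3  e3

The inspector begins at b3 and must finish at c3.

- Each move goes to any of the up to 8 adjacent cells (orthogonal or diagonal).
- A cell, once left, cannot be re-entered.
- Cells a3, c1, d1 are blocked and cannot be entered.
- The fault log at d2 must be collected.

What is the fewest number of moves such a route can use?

3

Any route passes through d2 somewhere between b3 and c3. Summing Chebyshev distances along the two legs (b3 → d2 → c3) gives a lower bound of 2 + 1 = 3 moves.
A route of 3 moves achieves this: b3 → c2 → d2 → c3.
Since 3 matches the lower bound, it is optimal.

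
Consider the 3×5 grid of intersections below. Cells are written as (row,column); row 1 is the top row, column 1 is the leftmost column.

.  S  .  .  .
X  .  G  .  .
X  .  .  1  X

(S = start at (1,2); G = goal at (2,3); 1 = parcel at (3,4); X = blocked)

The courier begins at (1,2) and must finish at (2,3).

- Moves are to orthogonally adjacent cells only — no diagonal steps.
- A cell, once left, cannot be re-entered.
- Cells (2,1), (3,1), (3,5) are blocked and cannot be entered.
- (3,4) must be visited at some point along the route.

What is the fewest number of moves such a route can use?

Any route passes through (3,4) somewhere between (1,2) and (2,3). Summing Manhattan distances along the two legs ((1,2) → (3,4) → (2,3)) gives a lower bound of 4 + 2 = 6 moves.
A route of 6 moves achieves this: (1,2) → (2,2) → (3,2) → (3,3) → (3,4) → (2,4) → (2,3).
Since 6 matches the lower bound, it is optimal.

6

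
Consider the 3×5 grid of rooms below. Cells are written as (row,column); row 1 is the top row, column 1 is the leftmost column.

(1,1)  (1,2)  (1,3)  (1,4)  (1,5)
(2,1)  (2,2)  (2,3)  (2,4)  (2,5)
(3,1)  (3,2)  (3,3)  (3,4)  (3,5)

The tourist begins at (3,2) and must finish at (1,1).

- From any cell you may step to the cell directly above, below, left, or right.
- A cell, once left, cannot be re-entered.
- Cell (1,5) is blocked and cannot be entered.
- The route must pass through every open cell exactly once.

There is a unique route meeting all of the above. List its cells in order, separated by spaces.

(3,2) (3,1) (2,1) (2,2) (2,3) (3,3) (3,4) (3,5) (2,5) (2,4) (1,4) (1,3) (1,2) (1,1)

Need to visit all 14 open cells exactly once, starting at (3,2) and ending at (1,1).
Cell (1,4) has only two open neighbours ((2,4) and (1,3)), so the path must pass straight through it: one of those is the cell it's entered from and the other is where it exits.
Route from (3,2): left to (3,1), up to (2,1), 2× right (reaching (2,3)), down to (3,3), 2× right (reaching (3,5)), up to (2,5), left to (2,4), up to (1,4), 3× left (reaching (1,1)) — 13 moves in all.
Check: all 14 open cells covered.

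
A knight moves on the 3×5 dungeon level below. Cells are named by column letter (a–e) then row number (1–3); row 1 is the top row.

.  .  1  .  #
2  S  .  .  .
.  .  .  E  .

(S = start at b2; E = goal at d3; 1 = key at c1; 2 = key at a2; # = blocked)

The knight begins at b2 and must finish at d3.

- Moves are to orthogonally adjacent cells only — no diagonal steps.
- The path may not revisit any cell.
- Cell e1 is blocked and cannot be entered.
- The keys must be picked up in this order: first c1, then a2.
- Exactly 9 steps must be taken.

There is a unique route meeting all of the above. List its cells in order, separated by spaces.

b2 c2 c1 b1 a1 a2 a3 b3 c3 d3

The waypoints must appear in the order c1, a2, with no cell reused.
Route from b2: right 1 to c2, up 1 to c1, left 2 to a1, down 2 to a3, right 3 to d3 — 9 moves in all.
Check: order respected (1 at step 2, 2 at step 5); 9 moves as required.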